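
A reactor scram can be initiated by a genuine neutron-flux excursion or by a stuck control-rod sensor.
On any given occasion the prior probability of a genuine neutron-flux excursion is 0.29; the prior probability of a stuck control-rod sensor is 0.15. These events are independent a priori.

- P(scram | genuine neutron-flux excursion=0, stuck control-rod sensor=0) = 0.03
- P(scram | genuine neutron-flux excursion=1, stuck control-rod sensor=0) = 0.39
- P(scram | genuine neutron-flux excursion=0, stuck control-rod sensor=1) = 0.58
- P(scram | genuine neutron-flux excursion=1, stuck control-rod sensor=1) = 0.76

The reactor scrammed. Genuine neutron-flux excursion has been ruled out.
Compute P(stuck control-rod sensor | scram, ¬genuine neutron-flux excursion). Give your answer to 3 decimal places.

By total probability over both values of stuck control-rod sensor:
  P(scram | ¬genuine neutron-flux excursion) = 0.03×0.85 + 0.58×0.15
        = 0.025500 + 0.087000 = 0.112500
The terms with stuck control-rod sensor present sum to 0.087000, so
  P(stuck control-rod sensor | scram, ¬genuine neutron-flux excursion) = 0.087000 / 0.112500 ≈ 0.773

P(stuck control-rod sensor | scram, ¬genuine neutron-flux excursion) ≈ 0.773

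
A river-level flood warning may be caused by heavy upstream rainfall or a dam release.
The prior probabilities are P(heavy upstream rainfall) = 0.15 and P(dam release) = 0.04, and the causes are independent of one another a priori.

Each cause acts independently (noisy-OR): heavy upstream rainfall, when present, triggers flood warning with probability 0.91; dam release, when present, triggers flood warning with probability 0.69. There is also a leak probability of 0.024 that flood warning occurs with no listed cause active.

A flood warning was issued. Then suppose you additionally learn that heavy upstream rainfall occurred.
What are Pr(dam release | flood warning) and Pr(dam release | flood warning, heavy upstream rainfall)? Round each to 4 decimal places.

Under noisy-OR, P(flood warning | causes) = 1 − (1−0.024)·∏(1−qᵢ) over the active causes.
By total probability over the 4 (heavy upstream rainfall, dam release) configurations:
  P(flood warning) = 0.024·0.85·0.96 + 0.69744·0.85·0.04 + 0.91216·0.15·0.96 + 0.97277·0.15·0.04
        = 0.019584 + 0.023713 + 0.131351 + 0.005837 = 0.180485
Keeping only the dam release-present terms gives 0.029550, so
  P(dam release | flood warning) = 0.029550 / 0.180485 ≈ 0.1637

With the extra evidence:
Weight on dam release=true, given the evidence: 0.97277·0.04 = 0.038911
Denominator P(flood warning | heavy upstream rainfall): 0.91216·0.96 + 0.97277·0.04 = 0.914585
Posterior = 0.038911 / 0.914585 ≈ 0.0425

Pr(dam release | flood warning) ≈ 0.1637; Pr(dam release | flood warning, heavy upstream rainfall) ≈ 0.0425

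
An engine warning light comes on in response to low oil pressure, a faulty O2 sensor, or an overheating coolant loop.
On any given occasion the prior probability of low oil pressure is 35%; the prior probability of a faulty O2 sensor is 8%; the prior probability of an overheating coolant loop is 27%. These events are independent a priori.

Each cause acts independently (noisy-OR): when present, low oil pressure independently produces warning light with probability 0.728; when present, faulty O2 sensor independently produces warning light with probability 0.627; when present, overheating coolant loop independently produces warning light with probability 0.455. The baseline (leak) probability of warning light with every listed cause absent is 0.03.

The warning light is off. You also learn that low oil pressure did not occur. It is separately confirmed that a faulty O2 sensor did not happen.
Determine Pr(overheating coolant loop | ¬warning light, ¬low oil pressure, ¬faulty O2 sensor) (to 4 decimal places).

Pr(overheating coolant loop | ¬warning light, ¬low oil pressure, ¬faulty O2 sensor) ≈ 0.1678

Under noisy-OR, P(warning light | causes) = 1 − (1−0.03)·∏(1−qᵢ) over the active causes.
Numerator (weight on configurations with overheating coolant loop): 0.52865·0.27 = 0.142735
Normalizer over all consistent configurations: 0.97·0.73 + 0.52865·0.27 = 0.850835
P(overheating coolant loop | ¬warning light, ¬low oil pressure, ¬faulty O2 sensor) = 0.142735/0.850835 ≈ 0.1678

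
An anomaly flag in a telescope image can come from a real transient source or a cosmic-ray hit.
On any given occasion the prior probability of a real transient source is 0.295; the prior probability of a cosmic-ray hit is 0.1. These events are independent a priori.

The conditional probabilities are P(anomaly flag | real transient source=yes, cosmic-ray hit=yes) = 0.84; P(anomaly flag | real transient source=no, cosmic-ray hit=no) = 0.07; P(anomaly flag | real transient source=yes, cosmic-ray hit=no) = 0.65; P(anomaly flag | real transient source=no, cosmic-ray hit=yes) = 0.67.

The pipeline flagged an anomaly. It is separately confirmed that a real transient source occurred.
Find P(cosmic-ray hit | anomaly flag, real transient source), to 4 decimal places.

P(cosmic-ray hit | anomaly flag, real transient source) ≈ 0.1256

P(anomaly flag | real transient source) = 0.65*0.9 + 0.84*0.1 = 0.585000 + 0.084000 = 0.669000
The cosmic-ray hit-present share is 0.84*0.1 = 0.084000.
So P(cosmic-ray hit | anomaly flag, real transient source) = 0.084000/0.669000 ≈ 0.1256.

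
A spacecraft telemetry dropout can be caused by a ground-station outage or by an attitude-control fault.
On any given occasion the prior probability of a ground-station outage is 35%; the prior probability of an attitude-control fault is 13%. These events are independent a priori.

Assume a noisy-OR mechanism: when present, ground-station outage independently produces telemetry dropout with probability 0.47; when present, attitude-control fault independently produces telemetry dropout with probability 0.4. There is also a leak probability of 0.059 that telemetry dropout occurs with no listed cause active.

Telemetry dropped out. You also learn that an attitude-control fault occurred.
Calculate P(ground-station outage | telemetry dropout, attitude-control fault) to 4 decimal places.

P(ground-station outage | telemetry dropout, attitude-control fault) ≈ 0.4643

Under noisy-OR, P(telemetry dropout | causes) = 1 − (1−0.059)·∏(1−qᵢ) over the active causes.
P(telemetry dropout | attitude-control fault) = 0.4354·0.65 + 0.700762·0.35 = 0.283010 + 0.245267 = 0.528277
The ground-station outage-present share is 0.700762·0.35 = 0.245267.
So P(ground-station outage | telemetry dropout, attitude-control fault) = 0.245267/0.528277 ≈ 0.4643.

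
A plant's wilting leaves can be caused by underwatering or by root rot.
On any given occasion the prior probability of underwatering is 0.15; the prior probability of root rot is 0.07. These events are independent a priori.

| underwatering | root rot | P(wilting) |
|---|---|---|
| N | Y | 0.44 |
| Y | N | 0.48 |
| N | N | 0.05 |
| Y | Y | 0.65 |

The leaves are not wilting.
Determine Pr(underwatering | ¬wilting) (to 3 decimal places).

Weight on underwatering=true, given the evidence: 0.072540 + 0.003675 = 0.076215
Normalizer over all consistent configurations: 0.95·0.85·0.93 + 0.56·0.85·0.07 + 0.52·0.15·0.93 + 0.35·0.15·0.07 = 0.860510
P(underwatering | ¬wilting) = 0.076215/0.860510 ≈ 0.089

Pr(underwatering | ¬wilting) ≈ 0.089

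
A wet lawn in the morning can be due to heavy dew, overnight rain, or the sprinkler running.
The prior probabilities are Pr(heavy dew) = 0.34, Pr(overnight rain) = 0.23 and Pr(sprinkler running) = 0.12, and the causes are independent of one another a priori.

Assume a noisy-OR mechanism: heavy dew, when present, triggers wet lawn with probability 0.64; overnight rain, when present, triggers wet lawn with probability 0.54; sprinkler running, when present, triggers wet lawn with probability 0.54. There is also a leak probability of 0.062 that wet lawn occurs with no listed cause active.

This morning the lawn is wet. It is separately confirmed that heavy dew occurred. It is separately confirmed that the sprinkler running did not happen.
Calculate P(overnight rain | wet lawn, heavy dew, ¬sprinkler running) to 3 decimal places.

P(overnight rain | wet lawn, heavy dew, ¬sprinkler running) ≈ 0.276

Under noisy-OR, P(wet lawn | causes) = 1 − (1−0.062)·∏(1−qᵢ) over the active causes.
Enumerate both values of overnight rain and weight by the priors:
  P(wet lawn | heavy dew, ¬sprinkler running) = 0.66232*0.77 + 0.844667*0.23
        = 0.509986 + 0.194273 = 0.704259
The terms with overnight rain present sum to 0.194273, so
  P(overnight rain | wet lawn, heavy dew, ¬sprinkler running) = 0.194273 / 0.704259 ≈ 0.276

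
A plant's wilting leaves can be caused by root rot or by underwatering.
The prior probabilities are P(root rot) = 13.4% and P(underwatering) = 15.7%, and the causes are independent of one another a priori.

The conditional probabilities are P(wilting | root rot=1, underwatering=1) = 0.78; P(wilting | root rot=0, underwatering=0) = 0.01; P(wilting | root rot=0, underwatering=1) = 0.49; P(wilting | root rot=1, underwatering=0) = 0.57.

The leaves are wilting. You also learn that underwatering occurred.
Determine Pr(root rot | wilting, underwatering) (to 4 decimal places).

Weight on root rot=true, given the evidence: 0.78*0.134 = 0.104520
The normalizing constant is 0.49*0.866 + 0.78*0.134 = 0.528860
P(root rot | wilting, underwatering) = 0.104520/0.528860 ≈ 0.1976

Pr(root rot | wilting, underwatering) ≈ 0.1976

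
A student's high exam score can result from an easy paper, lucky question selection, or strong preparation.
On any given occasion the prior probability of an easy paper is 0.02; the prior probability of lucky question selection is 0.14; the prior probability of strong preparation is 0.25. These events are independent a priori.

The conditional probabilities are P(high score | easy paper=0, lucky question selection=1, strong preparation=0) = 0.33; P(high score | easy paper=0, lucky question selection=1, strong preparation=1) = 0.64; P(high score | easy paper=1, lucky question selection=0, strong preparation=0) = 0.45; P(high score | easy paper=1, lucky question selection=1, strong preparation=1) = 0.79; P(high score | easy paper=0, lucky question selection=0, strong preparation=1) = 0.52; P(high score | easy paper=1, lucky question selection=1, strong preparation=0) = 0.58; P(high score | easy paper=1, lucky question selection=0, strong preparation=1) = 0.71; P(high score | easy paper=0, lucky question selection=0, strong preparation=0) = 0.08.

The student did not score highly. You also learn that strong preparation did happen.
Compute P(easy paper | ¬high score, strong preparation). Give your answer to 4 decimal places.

P(easy paper | ¬high score, strong preparation) ≈ 0.0121

Enumerate the 4 (easy paper, lucky question selection) configurations and weight by the priors:
  P(¬high score | strong preparation) = 0.48*0.98*0.86 + 0.36*0.98*0.14 + 0.29*0.02*0.86 + 0.21*0.02*0.14
        = 0.404544 + 0.049392 + 0.004988 + 0.000588 = 0.459512
Configurations with easy paper contribute 0.005576, so
  P(easy paper | ¬high score, strong preparation) = 0.005576 / 0.459512 ≈ 0.0121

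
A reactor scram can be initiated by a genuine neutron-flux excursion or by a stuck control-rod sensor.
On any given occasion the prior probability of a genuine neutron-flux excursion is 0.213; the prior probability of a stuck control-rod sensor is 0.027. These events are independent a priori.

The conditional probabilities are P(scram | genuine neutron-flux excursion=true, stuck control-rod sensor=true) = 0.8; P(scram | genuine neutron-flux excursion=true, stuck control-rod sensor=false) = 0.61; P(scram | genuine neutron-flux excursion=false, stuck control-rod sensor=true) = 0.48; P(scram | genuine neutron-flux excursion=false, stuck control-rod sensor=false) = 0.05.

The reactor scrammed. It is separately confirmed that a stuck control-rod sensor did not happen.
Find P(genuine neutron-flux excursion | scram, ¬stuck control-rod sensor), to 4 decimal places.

P(genuine neutron-flux excursion | scram, ¬stuck control-rod sensor) ≈ 0.7675

For the numerator, keep only genuine neutron-flux excursion=true terms: 0.61·0.213 = 0.129930
The normalizing constant is 0.05·0.787 + 0.61·0.213 = 0.169280
P(genuine neutron-flux excursion | scram, ¬stuck control-rod sensor) = 0.129930/0.169280 ≈ 0.7675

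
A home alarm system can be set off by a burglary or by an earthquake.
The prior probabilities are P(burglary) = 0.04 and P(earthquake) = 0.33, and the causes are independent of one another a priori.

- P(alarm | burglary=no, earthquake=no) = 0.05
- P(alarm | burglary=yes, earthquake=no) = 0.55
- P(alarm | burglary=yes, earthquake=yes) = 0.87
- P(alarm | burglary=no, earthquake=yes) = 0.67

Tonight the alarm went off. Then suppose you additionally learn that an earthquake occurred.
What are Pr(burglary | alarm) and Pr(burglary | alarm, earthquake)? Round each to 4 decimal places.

P(alarm) = 0.05*0.96*0.67 + 0.67*0.96*0.33 + 0.55*0.04*0.67 + 0.87*0.04*0.33 = 0.032160 + 0.212256 + 0.014740 + 0.011484 = 0.270640
Restricting to configurations with burglary present: 0.014740 + 0.011484 = 0.026224.
Hence the posterior is 0.026224/0.270640 ≈ 0.0969.

Now also conditioning on earthquake=true:
Enumerate both values of burglary and weight by the priors:
  P(alarm | earthquake) = 0.67*0.96 + 0.87*0.04
        = 0.643200 + 0.034800 = 0.678000
Keeping only the burglary-present terms gives 0.034800, so
  P(burglary | alarm, earthquake) = 0.034800 / 0.678000 ≈ 0.0513
The drop from 0.0969 to 0.0513 is the explaining-away (discounting) effect.

Pr(burglary | alarm) ≈ 0.0969; Pr(burglary | alarm, earthquake) ≈ 0.0513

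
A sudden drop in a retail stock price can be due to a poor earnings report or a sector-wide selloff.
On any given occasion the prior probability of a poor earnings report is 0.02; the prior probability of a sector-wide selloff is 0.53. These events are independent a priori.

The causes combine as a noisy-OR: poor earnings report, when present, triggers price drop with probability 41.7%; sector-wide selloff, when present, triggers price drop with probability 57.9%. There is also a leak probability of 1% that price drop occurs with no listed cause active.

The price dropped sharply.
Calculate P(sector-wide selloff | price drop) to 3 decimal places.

Under noisy-OR, P(price drop | causes) = 1 − (1−0.01)·∏(1−qᵢ) over the active causes.
P(price drop) = 0.01*0.98*0.47 + 0.58321*0.98*0.53 + 0.42283*0.02*0.47 + 0.757011*0.02*0.53 = 0.004606 + 0.302919 + 0.003975 + 0.008024 = 0.319524
Restricting to configurations with sector-wide selloff present: 0.302919 + 0.008024 = 0.310943.
Hence the posterior is 0.310943/0.319524 ≈ 0.973.

P(sector-wide selloff | price drop) ≈ 0.973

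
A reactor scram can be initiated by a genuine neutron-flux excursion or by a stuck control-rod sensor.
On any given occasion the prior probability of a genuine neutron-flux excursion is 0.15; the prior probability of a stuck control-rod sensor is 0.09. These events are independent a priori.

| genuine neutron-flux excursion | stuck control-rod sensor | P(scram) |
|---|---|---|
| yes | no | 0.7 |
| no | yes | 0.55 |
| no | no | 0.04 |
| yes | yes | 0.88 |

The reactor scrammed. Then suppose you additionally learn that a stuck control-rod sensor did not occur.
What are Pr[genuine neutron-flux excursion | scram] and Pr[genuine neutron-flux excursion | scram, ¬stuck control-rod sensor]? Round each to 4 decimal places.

Sum P(scram|·) weighted by the priors over the 4 (genuine neutron-flux excursion, stuck control-rod sensor) configurations:
  P(scram) = 0.04*0.85*0.91 + 0.55*0.85*0.09 + 0.7*0.15*0.91 + 0.88*0.15*0.09
        = 0.030940 + 0.042075 + 0.095550 + 0.011880 = 0.180445
Configurations with genuine neutron-flux excursion contribute 0.107430, so
  P(genuine neutron-flux excursion | scram) = 0.107430 / 0.180445 ≈ 0.5954

Now condition on the additional information:
P(scram | ¬stuck control-rod sensor) = 0.04*0.85 + 0.7*0.15 = 0.034000 + 0.105000 = 0.139000
Of this, 0.105000 comes from 0.7*0.15 (the genuine neutron-flux excursion=true cases).
P(genuine neutron-flux excursion | scram, ¬stuck control-rod sensor) = 0.105000 / 0.139000 ≈ 0.7554
With stuck control-rod sensor excluded, genuine neutron-flux excursion must carry more of the explanatory weight for the scram.

Pr[genuine neutron-flux excursion | scram] ≈ 0.5954; Pr[genuine neutron-flux excursion | scram, ¬stuck control-rod sensor] ≈ 0.7554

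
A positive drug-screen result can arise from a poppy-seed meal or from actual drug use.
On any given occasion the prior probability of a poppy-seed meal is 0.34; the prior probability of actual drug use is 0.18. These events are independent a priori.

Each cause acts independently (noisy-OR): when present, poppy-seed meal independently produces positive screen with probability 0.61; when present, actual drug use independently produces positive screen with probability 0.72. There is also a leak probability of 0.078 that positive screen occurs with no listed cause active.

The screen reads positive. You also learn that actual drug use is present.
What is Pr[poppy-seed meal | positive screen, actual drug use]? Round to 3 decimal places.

Pr[poppy-seed meal | positive screen, actual drug use] ≈ 0.384

Under noisy-OR, P(positive screen | causes) = 1 − (1−0.078)·∏(1−qᵢ) over the active causes.
Enumerate both values of poppy-seed meal and weight by the priors:
  P(positive screen | actual drug use) = 0.74184·0.66 + 0.899318·0.34
        = 0.489614 + 0.305768 = 0.795382
Keeping only the poppy-seed meal-present terms gives 0.305768, so
  P(poppy-seed meal | positive screen, actual drug use) = 0.305768 / 0.795382 ≈ 0.384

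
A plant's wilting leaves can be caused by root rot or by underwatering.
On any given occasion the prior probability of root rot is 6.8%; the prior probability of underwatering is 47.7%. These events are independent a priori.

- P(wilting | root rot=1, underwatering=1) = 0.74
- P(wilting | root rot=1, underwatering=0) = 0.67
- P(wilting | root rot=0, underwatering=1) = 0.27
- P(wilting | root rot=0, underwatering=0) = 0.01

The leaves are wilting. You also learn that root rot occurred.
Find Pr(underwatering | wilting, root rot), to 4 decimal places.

Pr(underwatering | wilting, root rot) ≈ 0.5018

Enumerate both values of underwatering and weight by the priors:
  P(wilting | root rot) = 0.67×0.523 + 0.74×0.477
        = 0.350410 + 0.352980 = 0.703390
The terms with underwatering present sum to 0.352980, so
  P(underwatering | wilting, root rot) = 0.352980 / 0.703390 ≈ 0.5018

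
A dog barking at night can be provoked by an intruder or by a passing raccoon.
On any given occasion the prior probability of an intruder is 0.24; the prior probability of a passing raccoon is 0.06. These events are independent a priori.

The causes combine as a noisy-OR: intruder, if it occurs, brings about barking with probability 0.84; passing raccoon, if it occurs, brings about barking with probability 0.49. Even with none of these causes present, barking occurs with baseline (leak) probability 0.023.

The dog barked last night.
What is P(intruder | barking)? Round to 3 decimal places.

P(intruder | barking) ≈ 0.838

Under noisy-OR, P(barking | causes) = 1 − (1−0.023)·∏(1−qᵢ) over the active causes.
Weight on intruder=true, given the evidence: 0.190334 + 0.013252 = 0.203586
Normalizer over all consistent configurations: 0.023*0.76*0.94 + 0.50173*0.76*0.06 + 0.84368*0.24*0.94 + 0.920277*0.24*0.06 = 0.242896
Posterior = 0.203586 / 0.242896 ≈ 0.838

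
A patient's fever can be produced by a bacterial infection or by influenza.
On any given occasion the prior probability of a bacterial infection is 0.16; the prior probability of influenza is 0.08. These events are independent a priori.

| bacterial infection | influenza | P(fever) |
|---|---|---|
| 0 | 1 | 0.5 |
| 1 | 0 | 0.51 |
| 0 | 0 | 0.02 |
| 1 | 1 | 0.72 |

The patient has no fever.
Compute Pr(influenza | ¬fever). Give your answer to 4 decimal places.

P(¬fever) = 0.98·0.84·0.92 + 0.5·0.84·0.08 + 0.49·0.16·0.92 + 0.28·0.16·0.08 = 0.757344 + 0.033600 + 0.072128 + 0.003584 = 0.866656
Restricting to configurations with influenza present: 0.033600 + 0.003584 = 0.037184.
Hence the posterior is 0.037184/0.866656 ≈ 0.0429.

Pr(influenza | ¬fever) ≈ 0.0429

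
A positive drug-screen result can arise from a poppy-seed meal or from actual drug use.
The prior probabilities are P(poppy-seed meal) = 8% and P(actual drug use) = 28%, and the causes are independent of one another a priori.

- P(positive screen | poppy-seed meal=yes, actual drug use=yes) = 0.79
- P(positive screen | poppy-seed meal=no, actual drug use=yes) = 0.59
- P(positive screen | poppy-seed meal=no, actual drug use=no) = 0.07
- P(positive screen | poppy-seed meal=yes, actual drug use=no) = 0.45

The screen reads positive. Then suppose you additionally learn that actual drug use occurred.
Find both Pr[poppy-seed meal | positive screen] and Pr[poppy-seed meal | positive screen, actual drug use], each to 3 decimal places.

By total probability over the 4 (poppy-seed meal, actual drug use) configurations:
  P(positive screen) = 0.07*0.92*0.72 + 0.59*0.92*0.28 + 0.45*0.08*0.72 + 0.79*0.08*0.28
        = 0.046368 + 0.151984 + 0.025920 + 0.017696 = 0.241968
Configurations with poppy-seed meal contribute 0.043616, so
  P(poppy-seed meal | positive screen) = 0.043616 / 0.241968 ≈ 0.180

Now also conditioning on actual drug use=true:
Numerator (weight on configurations with poppy-seed meal): 0.79·0.08 = 0.063200
Denominator P(positive screen | actual drug use): 0.59·0.92 + 0.79·0.08 = 0.606000
Posterior = 0.063200 / 0.606000 ≈ 0.104

Pr[poppy-seed meal | positive screen] ≈ 0.180; Pr[poppy-seed meal | positive screen, actual drug use] ≈ 0.104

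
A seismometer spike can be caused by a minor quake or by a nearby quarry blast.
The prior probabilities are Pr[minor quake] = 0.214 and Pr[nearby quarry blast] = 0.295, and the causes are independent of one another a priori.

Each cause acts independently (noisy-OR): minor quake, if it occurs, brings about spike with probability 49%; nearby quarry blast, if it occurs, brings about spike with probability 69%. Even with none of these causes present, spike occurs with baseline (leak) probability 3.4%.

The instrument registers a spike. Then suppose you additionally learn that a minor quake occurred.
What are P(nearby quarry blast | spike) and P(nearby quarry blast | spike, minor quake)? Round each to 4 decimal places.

Under noisy-OR, P(spike | causes) = 1 − (1−0.034)·∏(1−qᵢ) over the active causes.
P(spike) = 0.034×0.786×0.705 + 0.70054×0.786×0.295 + 0.50734×0.214×0.705 + 0.847275×0.214×0.295 = 0.018840 + 0.162434 + 0.076542 + 0.053488 = 0.311304
The nearby quarry blast-present share is 0.162434 + 0.053488 = 0.215922.
So P(nearby quarry blast | spike) = 0.215922/0.311304 ≈ 0.6936.

Now also conditioning on minor quake=true:
P(spike | minor quake) = 0.50734×0.705 + 0.847275×0.295 = 0.357675 + 0.249946 = 0.607621
Restricting to configurations with nearby quarry blast present: 0.847275×0.295 = 0.249946.
So P(nearby quarry blast | spike, minor quake) = 0.249946/0.607621 ≈ 0.4114.

P(nearby quarry blast | spike) ≈ 0.6936; P(nearby quarry blast | spike, minor quake) ≈ 0.4114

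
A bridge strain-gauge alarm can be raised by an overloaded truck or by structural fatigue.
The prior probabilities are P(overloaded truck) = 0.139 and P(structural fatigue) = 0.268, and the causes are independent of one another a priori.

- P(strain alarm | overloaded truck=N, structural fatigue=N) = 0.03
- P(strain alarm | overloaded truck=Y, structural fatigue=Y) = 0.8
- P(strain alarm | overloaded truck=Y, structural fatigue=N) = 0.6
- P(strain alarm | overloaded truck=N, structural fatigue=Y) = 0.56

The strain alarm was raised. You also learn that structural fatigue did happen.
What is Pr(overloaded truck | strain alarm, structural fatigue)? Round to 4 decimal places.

Numerator (weight on configurations with overloaded truck): 0.8×0.139 = 0.111200
Denominator P(strain alarm | structural fatigue): 0.56×0.861 + 0.8×0.139 = 0.593360
P(overloaded truck | strain alarm, structural fatigue) = 0.111200/0.593360 ≈ 0.1874

Pr(overloaded truck | strain alarm, structural fatigue) ≈ 0.1874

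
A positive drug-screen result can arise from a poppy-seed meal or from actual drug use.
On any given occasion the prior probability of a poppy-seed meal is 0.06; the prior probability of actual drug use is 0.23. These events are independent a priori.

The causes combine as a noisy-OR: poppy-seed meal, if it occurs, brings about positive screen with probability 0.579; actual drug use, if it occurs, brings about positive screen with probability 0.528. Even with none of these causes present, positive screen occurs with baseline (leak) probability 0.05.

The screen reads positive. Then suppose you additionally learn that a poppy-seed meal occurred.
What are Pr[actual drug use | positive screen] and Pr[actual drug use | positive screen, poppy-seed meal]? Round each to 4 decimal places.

Under noisy-OR, P(positive screen | causes) = 1 − (1−0.05)·∏(1−qᵢ) over the active causes.
For the numerator, keep only actual drug use=true terms: 0.119256 + 0.011195 = 0.130451
Normalizer over all consistent configurations: 0.05×0.94×0.77 + 0.5516×0.94×0.23 + 0.60005×0.06×0.77 + 0.811224×0.06×0.23 = 0.194363
P(actual drug use | positive screen) = 0.130451/0.194363 ≈ 0.6712

Now condition on the additional information:
P(positive screen | poppy-seed meal) = 0.60005×0.77 + 0.811224×0.23 = 0.462038 + 0.186582 = 0.648620
Restricting to configurations with actual drug use present: 0.811224×0.23 = 0.186582.
P(actual drug use | positive screen, poppy-seed meal) = 0.186582 / 0.648620 ≈ 0.2877
Conditioning on poppy-seed meal lowers the posterior on actual drug use: the classic explaining-away effect in a common-effect structure.

Pr[actual drug use | positive screen] ≈ 0.6712; Pr[actual drug use | positive screen, poppy-seed meal] ≈ 0.2877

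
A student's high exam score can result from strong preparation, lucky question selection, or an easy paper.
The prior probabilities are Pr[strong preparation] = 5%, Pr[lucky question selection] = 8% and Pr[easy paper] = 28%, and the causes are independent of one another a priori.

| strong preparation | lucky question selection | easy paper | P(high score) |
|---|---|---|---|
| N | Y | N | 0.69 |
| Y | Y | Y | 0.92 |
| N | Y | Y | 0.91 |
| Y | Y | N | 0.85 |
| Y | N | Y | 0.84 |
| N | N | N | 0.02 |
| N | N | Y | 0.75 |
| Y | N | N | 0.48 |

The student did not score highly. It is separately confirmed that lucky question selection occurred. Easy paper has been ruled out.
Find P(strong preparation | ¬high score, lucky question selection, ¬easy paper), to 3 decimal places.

P(strong preparation | ¬high score, lucky question selection, ¬easy paper) ≈ 0.025

By total probability over both values of strong preparation:
  P(¬high score | lucky question selection, ¬easy paper) = 0.31*0.95 + 0.15*0.05
        = 0.294500 + 0.007500 = 0.302000
Configurations with strong preparation contribute 0.007500, so
  P(strong preparation | ¬high score, lucky question selection, ¬easy paper) = 0.007500 / 0.302000 ≈ 0.025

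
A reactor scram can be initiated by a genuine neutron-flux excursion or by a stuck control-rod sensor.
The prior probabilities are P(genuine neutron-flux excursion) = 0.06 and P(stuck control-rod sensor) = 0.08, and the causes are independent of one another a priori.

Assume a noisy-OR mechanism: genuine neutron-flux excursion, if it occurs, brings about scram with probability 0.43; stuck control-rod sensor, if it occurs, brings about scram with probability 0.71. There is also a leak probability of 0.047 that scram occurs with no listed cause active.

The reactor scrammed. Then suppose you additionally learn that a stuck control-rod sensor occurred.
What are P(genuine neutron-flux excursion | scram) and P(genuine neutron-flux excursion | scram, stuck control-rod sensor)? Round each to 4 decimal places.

Under noisy-OR, P(scram | causes) = 1 − (1−0.047)·∏(1−qᵢ) over the active causes.
Sum P(scram|·) weighted by the priors over the 4 (genuine neutron-flux excursion, stuck control-rod sensor) configurations:
  P(scram) = 0.047*0.94*0.92 + 0.72363*0.94*0.08 + 0.45679*0.06*0.92 + 0.842469*0.06*0.08
        = 0.040646 + 0.054417 + 0.025215 + 0.004044 = 0.124322
Configurations with genuine neutron-flux excursion contribute 0.029259, so
  P(genuine neutron-flux excursion | scram) = 0.029259 / 0.124322 ≈ 0.2353

Now condition on the additional information:
P(scram | stuck control-rod sensor) = 0.72363*0.94 + 0.842469*0.06 = 0.680212 + 0.050548 = 0.730760
Restricting to configurations with genuine neutron-flux excursion present: 0.842469*0.06 = 0.050548.
P(genuine neutron-flux excursion | scram, stuck control-rod sensor) = 0.050548 / 0.730760 ≈ 0.0692

P(genuine neutron-flux excursion | scram) ≈ 0.2353; P(genuine neutron-flux excursion | scram, stuck control-rod sensor) ≈ 0.0692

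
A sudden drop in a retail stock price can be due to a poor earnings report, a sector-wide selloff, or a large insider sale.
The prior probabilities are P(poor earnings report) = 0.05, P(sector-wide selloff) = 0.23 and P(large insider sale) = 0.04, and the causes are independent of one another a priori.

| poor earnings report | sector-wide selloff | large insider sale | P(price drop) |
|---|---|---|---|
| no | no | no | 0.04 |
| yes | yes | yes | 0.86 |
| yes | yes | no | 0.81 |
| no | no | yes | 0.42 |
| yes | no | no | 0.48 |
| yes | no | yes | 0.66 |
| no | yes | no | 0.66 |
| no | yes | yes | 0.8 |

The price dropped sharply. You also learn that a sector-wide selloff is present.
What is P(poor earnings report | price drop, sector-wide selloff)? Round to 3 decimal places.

Enumerate the 4 (poor earnings report, large insider sale) configurations and weight by the priors:
  P(price drop | sector-wide selloff) = 0.66·0.95·0.96 + 0.8·0.95·0.04 + 0.81·0.05·0.96 + 0.86·0.05·0.04
        = 0.601920 + 0.030400 + 0.038880 + 0.001720 = 0.672920
The terms with poor earnings report present sum to 0.040600, so
  P(poor earnings report | price drop, sector-wide selloff) = 0.040600 / 0.672920 ≈ 0.060

P(poor earnings report | price drop, sector-wide selloff) ≈ 0.060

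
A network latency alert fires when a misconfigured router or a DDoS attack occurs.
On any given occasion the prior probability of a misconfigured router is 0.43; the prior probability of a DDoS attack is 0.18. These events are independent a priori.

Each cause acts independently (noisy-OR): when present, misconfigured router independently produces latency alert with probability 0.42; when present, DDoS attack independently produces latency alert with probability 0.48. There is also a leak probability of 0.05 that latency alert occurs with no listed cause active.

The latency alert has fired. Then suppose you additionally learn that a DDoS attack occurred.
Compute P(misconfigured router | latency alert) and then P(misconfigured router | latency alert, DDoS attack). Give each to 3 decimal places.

P(misconfigured router | latency alert) ≈ 0.739; P(misconfigured router | latency alert, DDoS attack) ≈ 0.515

Under noisy-OR, P(latency alert | causes) = 1 − (1−0.05)·∏(1−qᵢ) over the active causes.
By total probability over the 4 (misconfigured router, DDoS attack) configurations:
  P(latency alert) = 0.05*0.57*0.82 + 0.506*0.57*0.18 + 0.449*0.43*0.82 + 0.71348*0.43*0.18
        = 0.023370 + 0.051916 + 0.158317 + 0.055223 = 0.288826
Configurations with misconfigured router contribute 0.213540, so
  P(misconfigured router | latency alert) = 0.213540 / 0.288826 ≈ 0.739

Now also conditioning on DDoS attack=true:
Enumerate both values of misconfigured router and weight by the priors:
  P(latency alert | DDoS attack) = 0.506*0.57 + 0.71348*0.43
        = 0.288420 + 0.306796 = 0.595216
Keeping only the misconfigured router-present terms gives 0.306796, so
  P(misconfigured router | latency alert, DDoS attack) = 0.306796 / 0.595216 ≈ 0.515
This is intercausal reasoning (explaining away): once DDoS attack accounts for the latency alert, misconfigured router becomes less likely.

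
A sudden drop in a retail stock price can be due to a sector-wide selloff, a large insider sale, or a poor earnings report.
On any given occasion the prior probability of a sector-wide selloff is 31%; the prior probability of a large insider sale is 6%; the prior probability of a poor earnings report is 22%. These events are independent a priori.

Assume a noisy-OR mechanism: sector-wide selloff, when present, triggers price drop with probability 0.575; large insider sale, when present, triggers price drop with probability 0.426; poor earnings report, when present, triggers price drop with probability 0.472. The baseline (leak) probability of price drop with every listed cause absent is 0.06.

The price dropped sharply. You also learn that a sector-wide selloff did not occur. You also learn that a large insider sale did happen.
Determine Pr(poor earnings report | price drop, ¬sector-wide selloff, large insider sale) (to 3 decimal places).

Pr(poor earnings report | price drop, ¬sector-wide selloff, large insider sale) ≈ 0.305

Under noisy-OR, P(price drop | causes) = 1 − (1−0.06)·∏(1−qᵢ) over the active causes.
Weight on poor earnings report=true, given the evidence: 0.715112·0.22 = 0.157325
Denominator P(price drop | ¬sector-wide selloff, large insider sale): 0.46044·0.78 + 0.715112·0.22 = 0.516468
P(poor earnings report | price drop, ¬sector-wide selloff, large insider sale) = 0.157325/0.516468 ≈ 0.305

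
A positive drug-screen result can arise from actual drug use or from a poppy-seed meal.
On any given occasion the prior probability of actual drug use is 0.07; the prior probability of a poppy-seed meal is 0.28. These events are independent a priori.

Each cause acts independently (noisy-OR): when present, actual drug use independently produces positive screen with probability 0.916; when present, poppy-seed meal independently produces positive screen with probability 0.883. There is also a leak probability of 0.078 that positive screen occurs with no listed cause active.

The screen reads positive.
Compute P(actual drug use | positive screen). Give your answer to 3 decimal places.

P(actual drug use | positive screen) ≈ 0.188

Under noisy-OR, P(positive screen | causes) = 1 − (1−0.078)·∏(1−qᵢ) over the active causes.
P(positive screen) = 0.078×0.93×0.72 + 0.892126×0.93×0.28 + 0.922552×0.07×0.72 + 0.990939×0.07×0.28 = 0.052229 + 0.232310 + 0.046497 + 0.019422 = 0.350458
Of this, 0.065919 comes from 0.046497 + 0.019422 (the actual drug use=true cases).
P(actual drug use | positive screen) = 0.065919 / 0.350458 ≈ 0.188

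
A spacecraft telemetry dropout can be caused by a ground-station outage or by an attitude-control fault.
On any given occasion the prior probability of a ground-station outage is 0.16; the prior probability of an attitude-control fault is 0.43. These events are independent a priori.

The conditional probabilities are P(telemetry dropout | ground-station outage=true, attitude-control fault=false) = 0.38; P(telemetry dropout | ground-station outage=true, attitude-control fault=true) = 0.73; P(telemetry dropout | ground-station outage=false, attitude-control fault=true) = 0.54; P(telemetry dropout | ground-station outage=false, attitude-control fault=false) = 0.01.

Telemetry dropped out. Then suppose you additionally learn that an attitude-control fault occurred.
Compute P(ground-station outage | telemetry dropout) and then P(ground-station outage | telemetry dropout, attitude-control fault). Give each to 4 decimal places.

For the numerator, keep only ground-station outage=true terms: 0.034656 + 0.050224 = 0.084880
The normalizing constant is 0.01·0.84·0.57 + 0.54·0.84·0.43 + 0.38·0.16·0.57 + 0.73·0.16·0.43 = 0.284716
P(ground-station outage | telemetry dropout) = 0.084880/0.284716 ≈ 0.2981

Now condition on the additional information:
P(telemetry dropout | attitude-control fault) = 0.54*0.84 + 0.73*0.16 = 0.453600 + 0.116800 = 0.570400
Of this, 0.116800 comes from 0.73*0.16 (the ground-station outage=true cases).
Hence the posterior is 0.116800/0.570400 ≈ 0.2048.

P(ground-station outage | telemetry dropout) ≈ 0.2981; P(ground-station outage | telemetry dropout, attitude-control fault) ≈ 0.2048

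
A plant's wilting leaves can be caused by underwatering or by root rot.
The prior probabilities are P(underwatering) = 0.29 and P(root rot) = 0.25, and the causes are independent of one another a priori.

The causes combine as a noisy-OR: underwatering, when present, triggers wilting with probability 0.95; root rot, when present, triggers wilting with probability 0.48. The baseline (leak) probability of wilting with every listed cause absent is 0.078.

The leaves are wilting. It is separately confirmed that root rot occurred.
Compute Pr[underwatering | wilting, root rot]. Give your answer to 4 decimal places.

Pr[underwatering | wilting, root rot] ≈ 0.4337

Under noisy-OR, P(wilting | causes) = 1 − (1−0.078)·∏(1−qᵢ) over the active causes.
For the numerator, keep only underwatering=true terms: 0.976028×0.29 = 0.283048
Denominator P(wilting | root rot): 0.52056×0.71 + 0.976028×0.29 = 0.652646
P(underwatering | wilting, root rot) = 0.283048/0.652646 ≈ 0.4337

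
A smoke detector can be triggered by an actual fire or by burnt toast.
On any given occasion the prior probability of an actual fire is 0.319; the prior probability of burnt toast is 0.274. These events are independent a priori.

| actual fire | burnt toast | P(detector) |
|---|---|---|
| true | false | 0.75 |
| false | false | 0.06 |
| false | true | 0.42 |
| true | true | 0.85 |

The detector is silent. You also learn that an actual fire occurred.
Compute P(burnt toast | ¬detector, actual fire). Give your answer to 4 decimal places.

P(burnt toast | ¬detector, actual fire) ≈ 0.1846

Numerator (weight on configurations with burnt toast): 0.15×0.274 = 0.041100
Denominator P(¬detector | actual fire): 0.25×0.726 + 0.15×0.274 = 0.222600
Posterior = 0.041100 / 0.222600 ≈ 0.1846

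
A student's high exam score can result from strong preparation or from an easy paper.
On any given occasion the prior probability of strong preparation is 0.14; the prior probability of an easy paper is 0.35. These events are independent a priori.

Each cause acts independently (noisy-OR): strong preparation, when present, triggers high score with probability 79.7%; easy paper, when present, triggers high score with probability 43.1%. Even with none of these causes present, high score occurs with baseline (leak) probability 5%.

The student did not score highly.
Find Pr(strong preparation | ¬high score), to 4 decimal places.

Under noisy-OR, P(high score | causes) = 1 − (1−0.05)·∏(1−qᵢ) over the active causes.
Enumerate the 4 (strong preparation, easy paper) configurations and weight by the priors:
  P(¬high score) = 0.95×0.86×0.65 + 0.54055×0.86×0.35 + 0.19285×0.14×0.65 + 0.109732×0.14×0.35
        = 0.531050 + 0.162706 + 0.017549 + 0.005377 = 0.716682
Configurations with strong preparation contribute 0.022926, so
  P(strong preparation | ¬high score) = 0.022926 / 0.716682 ≈ 0.0320

Pr(strong preparation | ¬high score) ≈ 0.0320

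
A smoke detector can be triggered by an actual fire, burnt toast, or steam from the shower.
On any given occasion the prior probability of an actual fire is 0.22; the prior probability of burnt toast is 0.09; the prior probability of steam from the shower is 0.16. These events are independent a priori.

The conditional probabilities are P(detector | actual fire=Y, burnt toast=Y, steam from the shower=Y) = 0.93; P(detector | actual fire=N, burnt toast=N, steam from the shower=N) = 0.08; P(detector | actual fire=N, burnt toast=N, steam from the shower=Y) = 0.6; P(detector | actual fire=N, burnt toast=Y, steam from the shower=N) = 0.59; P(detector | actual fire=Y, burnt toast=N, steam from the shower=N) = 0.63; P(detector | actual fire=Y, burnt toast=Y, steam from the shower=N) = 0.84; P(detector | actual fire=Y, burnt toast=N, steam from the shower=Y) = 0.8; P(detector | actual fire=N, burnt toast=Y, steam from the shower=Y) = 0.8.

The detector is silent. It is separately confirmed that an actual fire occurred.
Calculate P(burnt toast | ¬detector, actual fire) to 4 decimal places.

P(burnt toast | ¬detector, actual fire) ≈ 0.0403

By total probability over the 4 (burnt toast, steam from the shower) configurations:
  P(¬detector | actual fire) = 0.37*0.91*0.84 + 0.2*0.91*0.16 + 0.16*0.09*0.84 + 0.07*0.09*0.16
        = 0.282828 + 0.029120 + 0.012096 + 0.001008 = 0.325052
The terms with burnt toast present sum to 0.013104, so
  P(burnt toast | ¬detector, actual fire) = 0.013104 / 0.325052 ≈ 0.0403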